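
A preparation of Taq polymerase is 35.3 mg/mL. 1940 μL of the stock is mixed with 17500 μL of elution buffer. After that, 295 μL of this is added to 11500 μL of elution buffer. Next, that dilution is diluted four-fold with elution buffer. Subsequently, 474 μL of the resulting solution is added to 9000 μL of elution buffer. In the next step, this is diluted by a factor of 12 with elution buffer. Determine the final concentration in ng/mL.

Overall dilution factor = 10.02 × 39.98 × 4 × 19.99 × 12 = 3.84 × 10⁵.
35.3 mg/mL / 3.84 × 10⁵ = 9.18 × 10⁻⁵ mg/mL = 91.8 ng/mL.

91.8 ng/mL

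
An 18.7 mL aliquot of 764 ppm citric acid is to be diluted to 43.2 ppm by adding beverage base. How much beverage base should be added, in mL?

312 mL

V₂ = C₁V₁/C₂ = 764 × 18.7 / 43.2 = 331 mL.
Diluent to add = V₂ − V₁ = 331 − 18.7 = 312 mL.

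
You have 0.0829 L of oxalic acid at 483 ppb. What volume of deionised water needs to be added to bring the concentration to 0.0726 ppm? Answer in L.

0.0726 ppm = 72.6 ppb.
V₂ = C₁V₁/C₂ = 483 × 0.0829 / 72.6 = 0.552 L.
Diluent to add = V₂ − V₁ = 0.552 − 0.0829 = 0.469 L.

0.469 L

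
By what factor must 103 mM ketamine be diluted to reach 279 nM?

3.69 × 10⁵

Factor = C₀/C_target = 103 mM / 279 nM = 3.69 × 10⁵.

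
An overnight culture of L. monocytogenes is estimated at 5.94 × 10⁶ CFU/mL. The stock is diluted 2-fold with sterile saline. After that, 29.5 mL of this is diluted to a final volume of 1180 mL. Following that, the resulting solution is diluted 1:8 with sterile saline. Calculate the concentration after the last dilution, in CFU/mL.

Overall dilution factor = 2 × 40 × 8 = 640.
5.94 × 10⁶ CFU/mL / 640 = 9280 CFU/mL.

9280 CFU/mL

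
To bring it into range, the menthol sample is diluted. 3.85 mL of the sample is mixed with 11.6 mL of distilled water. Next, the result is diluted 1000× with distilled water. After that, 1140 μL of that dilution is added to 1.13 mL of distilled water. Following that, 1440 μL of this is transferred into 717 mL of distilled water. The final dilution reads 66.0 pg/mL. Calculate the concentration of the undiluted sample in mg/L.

263 mg/L

Overall dilution factor = 4.013 × 1000 × 1.991 × 498.9 = 3.99 × 10⁶.
Original = 66.0 pg/mL × 3.99 × 10⁶ = 2.63 × 10⁸ pg/mL = 263 mg/L.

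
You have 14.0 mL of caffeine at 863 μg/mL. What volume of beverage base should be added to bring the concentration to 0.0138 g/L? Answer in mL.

862 mL

0.0138 g/L = 13.8 μg/mL.
V₂ = C₁V₁/C₂ = 863 × 14.0 / 13.8 = 876 mL.
Diluent to add = V₂ − V₁ = 876 − 14.0 = 862 mL.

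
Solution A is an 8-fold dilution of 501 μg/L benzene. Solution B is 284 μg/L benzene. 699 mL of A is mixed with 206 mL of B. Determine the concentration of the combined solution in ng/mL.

113 ng/mL

C_A = 501 μg/L / 8 = 62.6 μg/L.
C_mix = (C_A·V_A + C_B·V_B)/(V_A + V_B) = (62.6×699 + 284×206) / 905.0 = 113 μg/L = 113 ng/mL.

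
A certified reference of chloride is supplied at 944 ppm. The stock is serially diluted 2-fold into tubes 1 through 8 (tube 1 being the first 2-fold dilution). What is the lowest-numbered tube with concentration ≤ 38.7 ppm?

Tube n has concentration 944 ppm / 2ⁿ.
Need 2ⁿ ≥ 944 ppm / 38.7 ppm = 24.4, so n ≥ 4.61.
First such tube: n = 5.

tube 5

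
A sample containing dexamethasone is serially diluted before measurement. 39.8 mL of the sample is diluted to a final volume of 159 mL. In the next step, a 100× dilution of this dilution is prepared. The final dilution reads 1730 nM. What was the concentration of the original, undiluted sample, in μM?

691 μM

Overall dilution factor = 3.995 × 100 = 399.
Original = 1730 nM × 399 = 6.91 × 10⁵ nM = 691 μM.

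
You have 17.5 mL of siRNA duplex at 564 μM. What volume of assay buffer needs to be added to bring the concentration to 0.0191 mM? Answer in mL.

0.0191 mM = 19.1 μM.
V₂ = C₁V₁/C₂ = 564 × 17.5 / 19.1 = 517 mL.
Diluent to add = V₂ − V₁ = 517 − 17.5 = 499 mL.

499 mL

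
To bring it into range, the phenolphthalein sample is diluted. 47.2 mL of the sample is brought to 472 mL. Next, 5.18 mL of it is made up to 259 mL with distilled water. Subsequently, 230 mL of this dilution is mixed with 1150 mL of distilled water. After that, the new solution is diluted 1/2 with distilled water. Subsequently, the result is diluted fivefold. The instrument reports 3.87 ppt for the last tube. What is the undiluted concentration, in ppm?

Overall dilution factor = 10 × 50 × 6 × 2 × 5 = 3.00 × 10⁴.
Original = 3.87 ppt × 3.00 × 10⁴ = 1.16 × 10⁵ ppt = 0.116 ppm.

0.116 ppm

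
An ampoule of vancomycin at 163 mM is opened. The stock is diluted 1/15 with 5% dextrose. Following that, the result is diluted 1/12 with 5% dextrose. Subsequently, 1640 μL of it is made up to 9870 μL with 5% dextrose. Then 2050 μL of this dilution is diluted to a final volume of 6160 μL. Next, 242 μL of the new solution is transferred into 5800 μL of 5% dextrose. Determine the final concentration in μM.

2.01 μM

Overall dilution factor = 15 × 12 × 6.018 × 3.005 × 24.97 = 8.13 × 10⁴.
163 mM / 8.13 × 10⁴ = 2.01 × 10⁻³ mM = 2.01 μM.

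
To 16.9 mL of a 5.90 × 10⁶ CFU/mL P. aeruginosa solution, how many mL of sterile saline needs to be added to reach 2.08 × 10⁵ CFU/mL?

462 mL

V₂ = C₁V₁/C₂ = 5.90 × 10⁶ × 16.9 / 2.08 × 10⁵ = 479 mL.
Diluent to add = V₂ − V₁ = 479 − 16.9 = 462 mL.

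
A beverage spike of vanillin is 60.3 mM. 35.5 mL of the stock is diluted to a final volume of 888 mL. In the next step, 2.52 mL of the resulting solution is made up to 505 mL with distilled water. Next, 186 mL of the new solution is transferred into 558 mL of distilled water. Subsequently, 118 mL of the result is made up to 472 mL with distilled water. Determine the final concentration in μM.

0.752 μM

Overall dilution factor = 25.01 × 200.4 × 4 × 4 = 8.02 × 10⁴.
60.3 mM / 8.02 × 10⁴ = 7.52 × 10⁻⁴ mM = 0.752 μM.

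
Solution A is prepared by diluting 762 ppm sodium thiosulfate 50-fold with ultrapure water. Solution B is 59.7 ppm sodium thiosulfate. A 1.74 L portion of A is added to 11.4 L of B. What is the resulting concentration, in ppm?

C_A = 762 ppm / 50 = 15.2 ppm.
C_mix = (C_A·V_A + C_B·V_B)/(V_A + V_B) = (15.2×1.74 + 59.7×11.4) / 13.14 = 53.8 ppm.

53.8 ppm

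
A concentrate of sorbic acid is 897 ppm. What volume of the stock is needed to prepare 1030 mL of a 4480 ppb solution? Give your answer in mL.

5.14 mL

4480 ppb = 4.48 ppm.
V₁ = C₂V₂/C₁ = 4.48 × 1030 / 897 = 5.14 mL.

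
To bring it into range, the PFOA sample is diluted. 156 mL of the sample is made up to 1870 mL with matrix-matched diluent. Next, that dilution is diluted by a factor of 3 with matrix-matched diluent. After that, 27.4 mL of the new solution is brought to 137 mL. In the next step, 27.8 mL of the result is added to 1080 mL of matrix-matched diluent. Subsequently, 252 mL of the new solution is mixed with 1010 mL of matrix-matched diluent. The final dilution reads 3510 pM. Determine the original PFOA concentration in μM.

Overall dilution factor = 11.99 × 3 × 5 × 39.85 × 5.008 = 3.59 × 10⁴.
Original = 3510 pM × 3.59 × 10⁴ = 1.26 × 10⁸ pM = 126 μM.

126 μM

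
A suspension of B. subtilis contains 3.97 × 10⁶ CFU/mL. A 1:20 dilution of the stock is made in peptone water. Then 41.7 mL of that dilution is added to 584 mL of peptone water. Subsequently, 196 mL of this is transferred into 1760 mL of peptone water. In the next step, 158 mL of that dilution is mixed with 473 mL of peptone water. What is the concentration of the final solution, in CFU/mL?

332 CFU/mL

Overall dilution factor = 20 × 15.00 × 9.980 × 3.994 = 1.20 × 10⁴.
3.97 × 10⁶ CFU/mL / 1.20 × 10⁴ = 332 CFU/mL.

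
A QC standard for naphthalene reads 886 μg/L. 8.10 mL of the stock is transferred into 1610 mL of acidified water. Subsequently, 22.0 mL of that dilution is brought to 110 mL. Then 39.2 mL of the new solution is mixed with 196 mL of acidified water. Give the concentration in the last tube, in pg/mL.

148 pg/mL

Overall dilution factor = 199.8 × 5 × 6 = 5993.
886 μg/L / 5993 = 0.148 μg/L = 148 pg/mL.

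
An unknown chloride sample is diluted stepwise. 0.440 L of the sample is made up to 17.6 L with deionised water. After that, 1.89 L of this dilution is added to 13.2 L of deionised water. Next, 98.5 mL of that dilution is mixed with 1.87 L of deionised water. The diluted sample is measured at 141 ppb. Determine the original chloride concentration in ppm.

900 ppm

Overall dilution factor = 40 × 7.984 × 19.98 = 6382.
Original = 141 ppb × 6382 = 9.00 × 10⁵ ppb = 900 ppm.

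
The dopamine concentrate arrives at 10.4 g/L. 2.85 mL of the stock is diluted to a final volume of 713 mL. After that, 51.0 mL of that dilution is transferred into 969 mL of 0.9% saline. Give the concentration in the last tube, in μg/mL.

2.08 μg/mL

Overall dilution factor = 250.2 × 20 = 5004.
10.4 g/L / 5004 = 2.08 × 10⁻³ g/L = 2.08 μg/mL.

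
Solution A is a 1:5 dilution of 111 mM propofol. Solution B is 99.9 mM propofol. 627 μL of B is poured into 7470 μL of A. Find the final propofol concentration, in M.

C_A = 111 mM / 5 = 22.2 mM.
C_mix = (C_A·V_A + C_B·V_B)/(V_A + V_B) = (22.2×7470 + 99.9×627) / 8097 = 28.2 mM = 0.0282 M.

0.0282 M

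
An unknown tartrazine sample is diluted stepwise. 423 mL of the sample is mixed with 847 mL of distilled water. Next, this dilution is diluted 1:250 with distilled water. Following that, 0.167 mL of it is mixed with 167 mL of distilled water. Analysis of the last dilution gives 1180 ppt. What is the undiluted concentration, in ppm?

Overall dilution factor = 3.002 × 250 × 1001 = 7.51 × 10⁵.
Original = 1180 ppt × 7.51 × 10⁵ = 8.87 × 10⁸ ppt = 887 ppm.

887 ppm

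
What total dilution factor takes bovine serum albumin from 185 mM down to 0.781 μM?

Factor = C₀/C_target = 185 mM / 0.781 μM = 2.37 × 10⁵.

2.37 × 10⁵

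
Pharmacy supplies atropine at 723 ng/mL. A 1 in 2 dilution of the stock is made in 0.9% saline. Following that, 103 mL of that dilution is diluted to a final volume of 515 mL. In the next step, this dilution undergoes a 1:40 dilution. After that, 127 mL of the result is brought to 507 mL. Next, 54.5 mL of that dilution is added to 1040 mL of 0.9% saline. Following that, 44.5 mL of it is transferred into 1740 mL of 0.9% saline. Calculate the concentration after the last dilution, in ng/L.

Overall dilution factor = 2 × 5 × 40 × 3.992 × 20.08 × 40.10 = 1.29 × 10⁶.
723 ng/mL / 1.29 × 10⁶ = 5.62 × 10⁻⁴ ng/mL = 0.562 ng/L.

0.562 ng/L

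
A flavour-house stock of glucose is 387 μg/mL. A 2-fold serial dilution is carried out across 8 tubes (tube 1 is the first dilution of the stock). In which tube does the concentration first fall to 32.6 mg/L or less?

Tube n has concentration 387 μg/mL / 2ⁿ.
Need 2ⁿ ≥ 387 μg/mL / 32.6 mg/L = 11.9, so n ≥ 3.57.
First such tube: n = 4.

tube 4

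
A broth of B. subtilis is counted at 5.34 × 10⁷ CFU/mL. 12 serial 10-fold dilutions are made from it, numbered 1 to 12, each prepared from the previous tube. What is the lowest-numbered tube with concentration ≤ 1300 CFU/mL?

tube 5

Tube n has concentration 5.34 × 10⁷ CFU/mL / 10ⁿ.
Need 10ⁿ ≥ 5.34 × 10⁷ CFU/mL / 1300 CFU/mL = 4.11 × 10⁴, so n ≥ 4.61.
First such tube: n = 5.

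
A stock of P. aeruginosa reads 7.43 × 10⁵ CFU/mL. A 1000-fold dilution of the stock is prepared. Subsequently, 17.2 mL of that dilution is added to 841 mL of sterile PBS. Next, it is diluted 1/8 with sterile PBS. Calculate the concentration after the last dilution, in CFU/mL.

Overall dilution factor = 1000 × 49.90 × 8 = 3.99 × 10⁵.
7.43 × 10⁵ CFU/mL / 3.99 × 10⁵ = 1.86 CFU/mL.

1.86 CFU/mL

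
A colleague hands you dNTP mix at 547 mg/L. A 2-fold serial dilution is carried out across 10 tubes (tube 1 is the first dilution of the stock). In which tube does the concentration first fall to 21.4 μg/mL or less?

Tube n has concentration 547 mg/L / 2ⁿ.
Need 2ⁿ ≥ 547 mg/L / 21.4 μg/mL = 25.6, so n ≥ 4.68.
First such tube: n = 5.

tube 5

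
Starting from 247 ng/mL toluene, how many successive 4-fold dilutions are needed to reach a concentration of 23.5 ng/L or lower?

7

Need 4ⁿ ≥ 1.05 × 10⁴, so n ≥ log(1.05 × 10⁴)/log(4) = 6.68.
Minimum whole steps: n = 7.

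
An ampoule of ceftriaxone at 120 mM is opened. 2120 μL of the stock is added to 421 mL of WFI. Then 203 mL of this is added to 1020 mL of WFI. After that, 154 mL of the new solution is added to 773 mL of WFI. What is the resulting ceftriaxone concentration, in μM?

16.6 μM

Overall dilution factor = 199.6 × 6.025 × 6.019 = 7238.
120 mM / 7238 = 0.0166 mM = 16.6 μM.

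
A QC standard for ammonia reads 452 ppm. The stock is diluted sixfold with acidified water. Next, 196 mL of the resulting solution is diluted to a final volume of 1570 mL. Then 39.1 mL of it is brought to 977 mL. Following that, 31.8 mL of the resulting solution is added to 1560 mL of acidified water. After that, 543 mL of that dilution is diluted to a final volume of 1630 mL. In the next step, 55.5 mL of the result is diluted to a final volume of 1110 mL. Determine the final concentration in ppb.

0.125 ppb

Overall dilution factor = 6 × 8.010 × 24.99 × 50.06 × 3.002 × 20 = 3.61 × 10⁶.
452 ppm / 3.61 × 10⁶ = 1.25 × 10⁻⁴ ppm = 0.125 ppb.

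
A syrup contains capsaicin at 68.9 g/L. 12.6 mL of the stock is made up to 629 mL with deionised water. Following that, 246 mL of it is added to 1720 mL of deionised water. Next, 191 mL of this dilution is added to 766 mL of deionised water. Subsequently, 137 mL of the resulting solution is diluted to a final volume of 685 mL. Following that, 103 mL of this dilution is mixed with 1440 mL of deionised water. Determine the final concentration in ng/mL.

460 ng/mL

Overall dilution factor = 49.92 × 7.992 × 5.010 × 5 × 14.98 = 1.50 × 10⁵.
68.9 g/L / 1.50 × 10⁵ = 4.60 × 10⁻⁴ g/L = 460 ng/mL.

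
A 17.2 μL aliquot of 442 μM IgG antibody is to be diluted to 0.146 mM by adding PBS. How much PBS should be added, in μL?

34.9 μL

0.146 mM = 146 μM.
V₂ = C₁V₁/C₂ = 442 × 17.2 / 146 = 52.1 μL.
Diluent to add = V₂ − V₁ = 52.1 − 17.2 = 34.9 μL.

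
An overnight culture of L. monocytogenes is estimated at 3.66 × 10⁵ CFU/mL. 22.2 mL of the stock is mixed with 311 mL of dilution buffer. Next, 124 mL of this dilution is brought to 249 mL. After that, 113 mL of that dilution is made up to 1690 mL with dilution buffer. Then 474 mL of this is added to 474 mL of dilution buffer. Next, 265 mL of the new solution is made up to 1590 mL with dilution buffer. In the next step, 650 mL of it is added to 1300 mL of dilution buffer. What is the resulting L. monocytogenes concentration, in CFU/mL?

Overall dilution factor = 15.01 × 2.008 × 14.96 × 2 × 6 × 3 = 1.62 × 10⁴.
3.66 × 10⁵ CFU/mL / 1.62 × 10⁴ = 22.6 CFU/mL.

22.6 CFU/mL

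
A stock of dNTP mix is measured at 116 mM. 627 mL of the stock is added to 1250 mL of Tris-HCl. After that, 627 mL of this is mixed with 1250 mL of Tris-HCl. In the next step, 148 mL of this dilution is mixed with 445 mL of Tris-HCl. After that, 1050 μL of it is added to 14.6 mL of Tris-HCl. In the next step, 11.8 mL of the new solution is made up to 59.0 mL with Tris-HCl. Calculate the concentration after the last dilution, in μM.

Overall dilution factor = 2.994 × 2.994 × 4.007 × 14.90 × 5 = 2676.
116 mM / 2676 = 0.0433 mM = 43.3 μM.

43.3 μM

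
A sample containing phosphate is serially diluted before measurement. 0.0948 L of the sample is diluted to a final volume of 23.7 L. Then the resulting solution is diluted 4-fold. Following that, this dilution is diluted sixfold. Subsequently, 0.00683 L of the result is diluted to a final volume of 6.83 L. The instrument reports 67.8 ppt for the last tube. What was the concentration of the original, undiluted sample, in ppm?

407 ppm

Overall dilution factor = 250 × 4 × 6 × 1000 = 6.00 × 10⁶.
Original = 67.8 ppt × 6.00 × 10⁶ = 4.07 × 10⁸ ppt = 407 ppm.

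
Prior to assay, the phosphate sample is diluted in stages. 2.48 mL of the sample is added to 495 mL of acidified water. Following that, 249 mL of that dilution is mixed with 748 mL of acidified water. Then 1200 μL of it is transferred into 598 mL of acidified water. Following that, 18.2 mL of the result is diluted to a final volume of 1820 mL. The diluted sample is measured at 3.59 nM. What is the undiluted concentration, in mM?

Overall dilution factor = 200.6 × 4.004 × 499.3 × 100 = 4.01 × 10⁷.
Original = 3.59 nM × 4.01 × 10⁷ = 1.44 × 10⁸ nM = 144 mM.

144 mM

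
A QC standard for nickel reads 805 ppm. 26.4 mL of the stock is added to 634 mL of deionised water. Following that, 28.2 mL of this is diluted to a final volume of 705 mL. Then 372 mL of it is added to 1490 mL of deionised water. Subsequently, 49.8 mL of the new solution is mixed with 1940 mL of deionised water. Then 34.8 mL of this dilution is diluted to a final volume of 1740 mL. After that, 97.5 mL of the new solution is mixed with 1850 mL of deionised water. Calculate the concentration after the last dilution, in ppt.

Overall dilution factor = 25.02 × 25 × 5.005 × 39.96 × 50 × 19.97 = 1.25 × 10⁸.
805 ppm / 1.25 × 10⁸ = 6.44 × 10⁻⁶ ppm = 6.44 ppt.

6.44 ppt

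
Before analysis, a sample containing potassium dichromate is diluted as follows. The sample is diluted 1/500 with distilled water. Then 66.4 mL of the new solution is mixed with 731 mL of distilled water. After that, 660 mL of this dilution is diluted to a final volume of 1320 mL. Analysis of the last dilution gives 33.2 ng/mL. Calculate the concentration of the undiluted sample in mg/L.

399 mg/L

Overall dilution factor = 500 × 12.01 × 2 = 1.20 × 10⁴.
Original = 33.2 ng/mL × 1.20 × 10⁴ = 3.99 × 10⁵ ng/mL = 399 mg/L.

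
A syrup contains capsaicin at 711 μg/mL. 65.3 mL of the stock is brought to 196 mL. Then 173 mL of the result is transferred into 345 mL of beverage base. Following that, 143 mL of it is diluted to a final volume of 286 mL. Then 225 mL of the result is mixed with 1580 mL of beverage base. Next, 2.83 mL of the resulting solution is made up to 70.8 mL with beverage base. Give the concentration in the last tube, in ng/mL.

197 ng/mL

Overall dilution factor = 3.002 × 2.994 × 2 × 8.022 × 25.02 = 3607.
711 μg/mL / 3607 = 0.197 μg/mL = 197 ng/mL.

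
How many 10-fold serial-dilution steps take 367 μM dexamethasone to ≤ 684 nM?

Need 10ⁿ ≥ 537, so n ≥ log(537)/log(10) = 2.73.
Minimum whole steps: n = 3.

3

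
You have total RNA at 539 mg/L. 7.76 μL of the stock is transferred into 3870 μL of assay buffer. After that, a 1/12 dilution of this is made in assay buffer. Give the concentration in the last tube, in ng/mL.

89.9 ng/mL

Overall dilution factor = 499.7 × 12 = 5997.
539 mg/L / 5997 = 0.0899 mg/L = 89.9 ng/mL.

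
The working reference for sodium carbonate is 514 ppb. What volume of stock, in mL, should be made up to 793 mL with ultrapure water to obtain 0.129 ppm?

199 mL

0.129 ppm = 129 ppb.
V₁ = C₂V₂/C₁ = 129 × 793 / 514 = 199 mL.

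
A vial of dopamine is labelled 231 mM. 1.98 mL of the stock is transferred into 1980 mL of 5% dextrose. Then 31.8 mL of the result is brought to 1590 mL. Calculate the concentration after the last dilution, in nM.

4620 nM

Overall dilution factor = 1001 × 50 = 5.00 × 10⁴.
231 mM / 5.00 × 10⁴ = 4.62 × 10⁻³ mM = 4620 nM.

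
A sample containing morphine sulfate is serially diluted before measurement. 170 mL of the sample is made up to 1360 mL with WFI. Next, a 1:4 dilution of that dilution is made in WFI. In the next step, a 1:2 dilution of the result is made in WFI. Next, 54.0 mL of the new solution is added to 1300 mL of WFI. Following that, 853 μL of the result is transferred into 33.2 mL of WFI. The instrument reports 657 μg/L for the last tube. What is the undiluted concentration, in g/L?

Overall dilution factor = 8 × 4 × 2 × 25.07 × 39.92 = 6.41 × 10⁴.
Original = 657 μg/L × 6.41 × 10⁴ = 4.21 × 10⁷ μg/L = 42.1 g/L.

42.1 g/L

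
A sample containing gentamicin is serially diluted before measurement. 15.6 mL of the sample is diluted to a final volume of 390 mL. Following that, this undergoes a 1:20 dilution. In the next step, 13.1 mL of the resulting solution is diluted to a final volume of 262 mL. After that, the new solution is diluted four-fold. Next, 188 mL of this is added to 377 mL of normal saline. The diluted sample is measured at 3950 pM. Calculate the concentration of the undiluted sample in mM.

Overall dilution factor = 25 × 20 × 20 × 4 × 3.005 = 1.20 × 10⁵.
Original = 3950 pM × 1.20 × 10⁵ = 4.75 × 10⁸ pM = 0.475 mM.

0.475 mM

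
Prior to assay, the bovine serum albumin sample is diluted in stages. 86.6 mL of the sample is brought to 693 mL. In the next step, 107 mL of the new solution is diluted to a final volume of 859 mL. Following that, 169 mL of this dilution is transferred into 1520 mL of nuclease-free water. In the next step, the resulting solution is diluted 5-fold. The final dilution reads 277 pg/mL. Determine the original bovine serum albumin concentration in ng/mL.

Overall dilution factor = 8.002 × 8.028 × 9.994 × 5 = 3210.
Original = 277 pg/mL × 3210 = 8.89 × 10⁵ pg/mL = 889 ng/mL.

889 ng/mL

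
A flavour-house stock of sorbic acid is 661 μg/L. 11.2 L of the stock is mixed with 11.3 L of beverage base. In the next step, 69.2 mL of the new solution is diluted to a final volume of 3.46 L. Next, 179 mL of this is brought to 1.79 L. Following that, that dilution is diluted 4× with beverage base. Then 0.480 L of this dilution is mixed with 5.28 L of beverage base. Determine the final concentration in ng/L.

13.7 ng/L

Overall dilution factor = 2.009 × 50 × 10 × 4 × 12 = 4.82 × 10⁴.
661 μg/L / 4.82 × 10⁴ = 0.0137 μg/L = 13.7 ng/L.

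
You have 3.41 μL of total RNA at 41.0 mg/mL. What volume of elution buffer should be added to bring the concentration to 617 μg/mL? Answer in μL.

223 μL

617 μg/mL = 0.617 mg/mL.
V₂ = C₁V₁/C₂ = 41.0 × 3.41 / 0.617 = 227 μL.
Diluent to add = V₂ − V₁ = 227 − 3.41 = 223 μL.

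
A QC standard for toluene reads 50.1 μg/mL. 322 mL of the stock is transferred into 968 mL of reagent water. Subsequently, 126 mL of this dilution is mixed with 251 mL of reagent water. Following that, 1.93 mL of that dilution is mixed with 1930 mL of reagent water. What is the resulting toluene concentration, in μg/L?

Overall dilution factor = 4.006 × 2.992 × 1001 = 1.20 × 10⁴.
50.1 μg/mL / 1.20 × 10⁴ = 4.18 × 10⁻³ μg/mL = 4.18 μg/L.

4.18 μg/L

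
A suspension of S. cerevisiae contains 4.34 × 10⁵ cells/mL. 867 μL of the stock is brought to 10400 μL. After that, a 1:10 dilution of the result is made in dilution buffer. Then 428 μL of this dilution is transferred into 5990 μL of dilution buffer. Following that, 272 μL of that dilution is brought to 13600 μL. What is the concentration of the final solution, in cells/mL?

4.83 cells/mL

Overall dilution factor = 12.00 × 10 × 15.00 × 50 = 8.99 × 10⁴.
4.34 × 10⁵ cells/mL / 8.99 × 10⁴ = 4.83 cells/mL.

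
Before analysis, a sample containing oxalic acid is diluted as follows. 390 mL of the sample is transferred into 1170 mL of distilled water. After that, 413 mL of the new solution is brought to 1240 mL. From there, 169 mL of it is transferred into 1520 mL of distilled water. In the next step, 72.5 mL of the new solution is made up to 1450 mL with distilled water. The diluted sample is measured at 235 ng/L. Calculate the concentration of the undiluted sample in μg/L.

564 μg/L

Overall dilution factor = 4 × 3.002 × 9.994 × 20 = 2401.
Original = 235 ng/L × 2401 = 5.64 × 10⁵ ng/L = 564 μg/L.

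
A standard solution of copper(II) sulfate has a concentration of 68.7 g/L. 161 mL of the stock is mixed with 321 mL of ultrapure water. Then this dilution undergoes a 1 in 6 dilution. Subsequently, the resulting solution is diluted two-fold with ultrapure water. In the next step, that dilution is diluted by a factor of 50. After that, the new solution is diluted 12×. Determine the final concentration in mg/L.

Overall dilution factor = 2.994 × 6 × 2 × 50 × 12 = 2.16 × 10⁴.
68.7 g/L / 2.16 × 10⁴ = 3.19 × 10⁻³ g/L = 3.19 mg/L.

3.19 mg/L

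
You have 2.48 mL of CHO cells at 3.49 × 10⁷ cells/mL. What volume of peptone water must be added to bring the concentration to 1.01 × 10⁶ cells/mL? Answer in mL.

83.2 mL

V₂ = C₁V₁/C₂ = 3.49 × 10⁷ × 2.48 / 1.01 × 10⁶ = 85.7 mL.
Diluent to add = V₂ − V₁ = 85.7 − 2.48 = 83.2 mL.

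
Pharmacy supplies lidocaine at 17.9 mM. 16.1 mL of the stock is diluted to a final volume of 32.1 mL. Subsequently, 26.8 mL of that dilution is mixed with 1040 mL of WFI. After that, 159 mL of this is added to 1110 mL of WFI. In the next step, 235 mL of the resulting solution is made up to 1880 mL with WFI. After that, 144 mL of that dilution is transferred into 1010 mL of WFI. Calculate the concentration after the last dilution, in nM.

441 nM

Overall dilution factor = 1.994 × 39.81 × 7.981 × 8 × 8.014 = 4.06 × 10⁴.
17.9 mM / 4.06 × 10⁴ = 4.41 × 10⁻⁴ mM = 441 nM.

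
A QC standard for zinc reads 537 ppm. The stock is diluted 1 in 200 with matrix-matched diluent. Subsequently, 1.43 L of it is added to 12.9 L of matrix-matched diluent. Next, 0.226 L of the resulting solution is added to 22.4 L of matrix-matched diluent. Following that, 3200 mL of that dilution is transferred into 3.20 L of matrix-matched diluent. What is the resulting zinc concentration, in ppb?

1.34 ppb

Overall dilution factor = 200 × 10.02 × 100.1 × 2 = 4.01 × 10⁵.
537 ppm / 4.01 × 10⁵ = 1.34 × 10⁻³ ppm = 1.34 ppb.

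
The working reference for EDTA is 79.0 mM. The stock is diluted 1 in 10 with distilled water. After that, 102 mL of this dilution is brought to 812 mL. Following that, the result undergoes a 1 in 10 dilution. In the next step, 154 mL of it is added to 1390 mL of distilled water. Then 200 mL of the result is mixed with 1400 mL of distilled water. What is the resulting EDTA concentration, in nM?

1240 nM

Overall dilution factor = 10 × 7.961 × 10 × 10.03 × 8 = 6.39 × 10⁴.
79.0 mM / 6.39 × 10⁴ = 1.24 × 10⁻³ mM = 1240 nM.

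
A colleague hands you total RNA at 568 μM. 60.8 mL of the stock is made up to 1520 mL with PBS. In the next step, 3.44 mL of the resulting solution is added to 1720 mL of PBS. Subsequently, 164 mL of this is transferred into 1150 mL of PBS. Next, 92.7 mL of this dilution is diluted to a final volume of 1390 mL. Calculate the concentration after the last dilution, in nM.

0.377 nM

Overall dilution factor = 25 × 501 × 8.012 × 14.99 = 1.50 × 10⁶.
568 μM / 1.50 × 10⁶ = 3.77 × 10⁻⁴ μM = 0.377 nM.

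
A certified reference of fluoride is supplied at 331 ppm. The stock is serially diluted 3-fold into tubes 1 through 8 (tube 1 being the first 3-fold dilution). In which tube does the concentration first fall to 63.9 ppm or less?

Tube n has concentration 331 ppm / 3ⁿ.
Need 3ⁿ ≥ 331 ppm / 63.9 ppm = 5.18, so n ≥ 1.50.
First such tube: n = 2.

tube 2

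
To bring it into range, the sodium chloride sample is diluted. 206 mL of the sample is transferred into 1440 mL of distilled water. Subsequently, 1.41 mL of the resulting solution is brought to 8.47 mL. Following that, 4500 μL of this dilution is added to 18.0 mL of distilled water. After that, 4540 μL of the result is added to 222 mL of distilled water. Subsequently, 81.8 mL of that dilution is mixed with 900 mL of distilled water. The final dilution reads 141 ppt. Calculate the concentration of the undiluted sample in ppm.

Overall dilution factor = 7.990 × 6.007 × 5 × 49.90 × 12.00 = 1.44 × 10⁵.
Original = 141 ppt × 1.44 × 10⁵ = 2.03 × 10⁷ ppt = 20.3 ppm.

20.3 ppm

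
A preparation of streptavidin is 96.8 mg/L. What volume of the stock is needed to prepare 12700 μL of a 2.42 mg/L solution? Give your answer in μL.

V₁ = C₂V₂/C₁ = 2.42 × 12700 / 96.8 = 318 μL.

318 μL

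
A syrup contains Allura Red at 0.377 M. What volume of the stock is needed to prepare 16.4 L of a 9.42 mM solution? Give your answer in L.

0.410 L

9.42 mM = 9.42 × 10⁻³ M.
V₁ = C₂V₂/C₁ = 9.42 × 10⁻³ × 16.4 / 0.377 = 0.410 L.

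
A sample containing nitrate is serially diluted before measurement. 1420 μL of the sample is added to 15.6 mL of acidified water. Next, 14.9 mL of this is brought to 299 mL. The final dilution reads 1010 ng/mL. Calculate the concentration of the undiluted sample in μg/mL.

Overall dilution factor = 11.99 × 20.07 = 241.
Original = 1010 ng/mL × 241 = 2.43 × 10⁵ ng/mL = 243 μg/mL.

243 μg/mL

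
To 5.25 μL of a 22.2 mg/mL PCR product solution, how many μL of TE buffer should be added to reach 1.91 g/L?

55.8 μL

1.91 g/L = 1.91 mg/mL.
V₂ = C₁V₁/C₂ = 22.2 × 5.25 / 1.91 = 61.0 μL.
Diluent to add = V₂ − V₁ = 61.0 − 5.25 = 55.8 μL.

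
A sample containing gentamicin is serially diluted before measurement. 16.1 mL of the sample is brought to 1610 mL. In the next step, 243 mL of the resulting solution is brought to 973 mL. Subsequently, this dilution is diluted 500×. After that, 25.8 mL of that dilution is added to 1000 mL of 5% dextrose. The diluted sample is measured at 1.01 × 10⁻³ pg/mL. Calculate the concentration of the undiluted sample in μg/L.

Overall dilution factor = 100 × 4.004 × 500 × 39.76 = 7.96 × 10⁶.
Original = 1.01 × 10⁻³ pg/mL × 7.96 × 10⁶ = 8040 pg/mL = 8.04 μg/L.

8.04 μg/L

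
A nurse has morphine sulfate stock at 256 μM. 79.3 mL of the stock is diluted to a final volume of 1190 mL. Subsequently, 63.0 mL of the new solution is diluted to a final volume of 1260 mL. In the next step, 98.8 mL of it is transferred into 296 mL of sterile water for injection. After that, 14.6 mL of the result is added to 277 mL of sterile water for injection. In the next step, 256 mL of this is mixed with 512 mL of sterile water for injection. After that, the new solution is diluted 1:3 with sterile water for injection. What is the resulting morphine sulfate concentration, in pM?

1190 pM

Overall dilution factor = 15.01 × 20 × 3.996 × 19.97 × 3 × 3 = 2.16 × 10⁵.
256 μM / 2.16 × 10⁵ = 1.19 × 10⁻³ μM = 1190 pM.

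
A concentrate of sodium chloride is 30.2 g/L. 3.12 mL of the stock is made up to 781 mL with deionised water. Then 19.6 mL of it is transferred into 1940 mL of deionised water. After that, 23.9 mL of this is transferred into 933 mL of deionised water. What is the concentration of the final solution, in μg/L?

Overall dilution factor = 250.3 × 99.98 × 40.04 = 1.00 × 10⁶.
30.2 g/L / 1.00 × 10⁶ = 3.01 × 10⁻⁵ g/L = 30.1 μg/L.

30.1 μg/L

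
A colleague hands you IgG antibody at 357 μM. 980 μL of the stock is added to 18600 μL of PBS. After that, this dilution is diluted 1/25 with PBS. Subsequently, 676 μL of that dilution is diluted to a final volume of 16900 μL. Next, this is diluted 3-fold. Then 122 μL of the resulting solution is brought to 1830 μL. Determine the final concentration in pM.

635 pM

Overall dilution factor = 19.98 × 25 × 25 × 3 × 15 = 5.62 × 10⁵.
357 μM / 5.62 × 10⁵ = 6.35 × 10⁻⁴ μM = 635 pM.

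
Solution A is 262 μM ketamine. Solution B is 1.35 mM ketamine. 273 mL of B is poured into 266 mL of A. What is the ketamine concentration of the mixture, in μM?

C_B = 1.35 mM = 1350 μM.
C_mix = (C_A·V_A + C_B·V_B)/(V_A + V_B) = (262×266 + 1350×273) / 539.0 = 813 μM.

813 μM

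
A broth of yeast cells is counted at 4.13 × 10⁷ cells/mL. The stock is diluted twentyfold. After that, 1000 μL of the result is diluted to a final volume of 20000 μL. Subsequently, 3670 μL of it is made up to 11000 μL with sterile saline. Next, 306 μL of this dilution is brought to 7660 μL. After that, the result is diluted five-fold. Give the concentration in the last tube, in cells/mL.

275 cells/mL

Overall dilution factor = 20 × 20 × 2.997 × 25.03 × 5 = 1.50 × 10⁵.
4.13 × 10⁷ cells/mL / 1.50 × 10⁵ = 275 cells/mL.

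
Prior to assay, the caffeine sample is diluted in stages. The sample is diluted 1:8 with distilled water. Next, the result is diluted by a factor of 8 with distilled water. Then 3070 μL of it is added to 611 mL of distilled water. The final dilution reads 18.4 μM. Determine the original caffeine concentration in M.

Overall dilution factor = 8 × 8 × 200.0 = 1.28 × 10⁴.
Original = 18.4 μM × 1.28 × 10⁴ = 2.36 × 10⁵ μM = 0.236 M.

0.236 M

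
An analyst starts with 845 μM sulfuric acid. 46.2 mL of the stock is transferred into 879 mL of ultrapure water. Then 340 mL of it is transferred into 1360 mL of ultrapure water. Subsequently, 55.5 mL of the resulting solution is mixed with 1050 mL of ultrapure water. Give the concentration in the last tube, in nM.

424 nM

Overall dilution factor = 20.03 × 5 × 19.92 = 1994.
845 μM / 1994 = 0.424 μM = 424 nM.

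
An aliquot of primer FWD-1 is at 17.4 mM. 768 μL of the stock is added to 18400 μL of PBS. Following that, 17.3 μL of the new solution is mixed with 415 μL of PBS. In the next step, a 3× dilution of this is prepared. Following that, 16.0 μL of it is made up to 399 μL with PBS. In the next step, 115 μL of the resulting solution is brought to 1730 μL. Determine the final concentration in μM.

Overall dilution factor = 24.96 × 24.99 × 3 × 24.94 × 15.04 = 7.02 × 10⁵.
17.4 mM / 7.02 × 10⁵ = 2.48 × 10⁻⁵ mM = 0.0248 μM.

0.0248 μM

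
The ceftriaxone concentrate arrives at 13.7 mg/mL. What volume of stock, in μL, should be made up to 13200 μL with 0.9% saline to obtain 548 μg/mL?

528 μL

548 μg/mL = 0.548 mg/mL.
V₁ = C₂V₂/C₁ = 0.548 × 13200 / 13.7 = 528 μL.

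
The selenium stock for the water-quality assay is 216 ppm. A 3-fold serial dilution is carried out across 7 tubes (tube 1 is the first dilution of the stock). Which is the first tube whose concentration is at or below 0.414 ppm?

tube 6

Tube n has concentration 216 ppm / 3ⁿ.
Need 3ⁿ ≥ 216 ppm / 0.414 ppm = 522, so n ≥ 5.70.
First such tube: n = 6.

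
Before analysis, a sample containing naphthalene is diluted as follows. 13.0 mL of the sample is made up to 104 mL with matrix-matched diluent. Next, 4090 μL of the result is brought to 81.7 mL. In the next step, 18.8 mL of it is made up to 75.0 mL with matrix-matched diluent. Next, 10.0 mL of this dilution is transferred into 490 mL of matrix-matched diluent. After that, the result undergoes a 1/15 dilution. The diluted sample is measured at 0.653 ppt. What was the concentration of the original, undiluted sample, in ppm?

Overall dilution factor = 8 × 19.98 × 3.989 × 50 × 15 = 4.78 × 10⁵.
Original = 0.653 ppt × 4.78 × 10⁵ = 3.12 × 10⁵ ppt = 0.312 ppm.

0.312 ppm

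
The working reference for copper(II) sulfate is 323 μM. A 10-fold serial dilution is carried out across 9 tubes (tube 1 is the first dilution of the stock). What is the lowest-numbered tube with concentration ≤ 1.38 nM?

Tube n has concentration 323 μM / 10ⁿ.
Need 10ⁿ ≥ 323 μM / 1.38 nM = 2.34 × 10⁵, so n ≥ 5.37.
First such tube: n = 6.

tube 6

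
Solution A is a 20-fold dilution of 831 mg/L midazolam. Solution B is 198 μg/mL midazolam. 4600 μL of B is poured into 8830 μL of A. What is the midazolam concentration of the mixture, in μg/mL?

95.1 μg/mL

C_A = 831 mg/L / 20 = 41.6 mg/L.
C_B = 198 μg/mL = 198 mg/L.
C_mix = (C_A·V_A + C_B·V_B)/(V_A + V_B) = (41.6×8830 + 198×4600) / 13430 = 95.1 mg/L = 95.1 μg/mL.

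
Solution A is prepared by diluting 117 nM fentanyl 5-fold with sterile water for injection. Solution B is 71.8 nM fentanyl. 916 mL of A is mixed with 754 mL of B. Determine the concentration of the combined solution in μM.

0.0453 μM

C_A = 117 nM / 5 = 23.4 nM.
C_mix = (C_A·V_A + C_B·V_B)/(V_A + V_B) = (23.4×916 + 71.8×754) / 1670 = 45.3 nM = 0.0453 μM.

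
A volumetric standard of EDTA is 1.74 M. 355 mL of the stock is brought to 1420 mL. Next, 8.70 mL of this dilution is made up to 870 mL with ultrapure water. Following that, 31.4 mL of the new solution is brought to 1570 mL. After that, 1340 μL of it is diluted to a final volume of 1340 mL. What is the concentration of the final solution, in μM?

0.0870 μM

Overall dilution factor = 4 × 100 × 50 × 1000 = 2.00 × 10⁷.
1.74 M / 2.00 × 10⁷ = 8.70 × 10⁻⁸ M = 0.0870 μM.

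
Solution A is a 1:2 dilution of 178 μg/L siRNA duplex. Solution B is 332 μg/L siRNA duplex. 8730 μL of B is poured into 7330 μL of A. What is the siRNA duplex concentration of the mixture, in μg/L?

221 μg/L

C_A = 178 μg/L / 2 = 89.0 μg/L.
C_mix = (C_A·V_A + C_B·V_B)/(V_A + V_B) = (89.0×7330 + 332×8730) / 16060 = 221 μg/L.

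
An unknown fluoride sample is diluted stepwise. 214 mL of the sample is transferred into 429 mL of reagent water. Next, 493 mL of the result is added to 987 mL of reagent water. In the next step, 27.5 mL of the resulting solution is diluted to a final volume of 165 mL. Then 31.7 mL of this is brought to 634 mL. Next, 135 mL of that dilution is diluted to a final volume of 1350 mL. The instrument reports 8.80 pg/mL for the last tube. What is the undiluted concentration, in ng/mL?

Overall dilution factor = 3.005 × 3.002 × 6 × 20 × 10 = 1.08 × 10⁴.
Original = 8.80 pg/mL × 1.08 × 10⁴ = 9.53 × 10⁴ pg/mL = 95.3 ng/mL.

95.3 ng/mL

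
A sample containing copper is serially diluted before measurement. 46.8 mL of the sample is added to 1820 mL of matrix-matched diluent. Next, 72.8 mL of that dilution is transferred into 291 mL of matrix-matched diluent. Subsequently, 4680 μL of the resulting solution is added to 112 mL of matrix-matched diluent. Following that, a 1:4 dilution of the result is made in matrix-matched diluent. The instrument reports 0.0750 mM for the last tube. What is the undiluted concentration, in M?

1.49 M

Overall dilution factor = 39.89 × 4.997 × 24.93 × 4 = 1.99 × 10⁴.
Original = 0.0750 mM × 1.99 × 10⁴ = 1491 mM = 1.49 M.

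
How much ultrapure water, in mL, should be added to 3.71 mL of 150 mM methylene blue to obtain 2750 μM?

199 mL

2750 μM = 2.75 mM.
V₂ = C₁V₁/C₂ = 150 × 3.71 / 2.75 = 202 mL.
Diluent to add = V₂ − V₁ = 202 − 3.71 = 199 mL.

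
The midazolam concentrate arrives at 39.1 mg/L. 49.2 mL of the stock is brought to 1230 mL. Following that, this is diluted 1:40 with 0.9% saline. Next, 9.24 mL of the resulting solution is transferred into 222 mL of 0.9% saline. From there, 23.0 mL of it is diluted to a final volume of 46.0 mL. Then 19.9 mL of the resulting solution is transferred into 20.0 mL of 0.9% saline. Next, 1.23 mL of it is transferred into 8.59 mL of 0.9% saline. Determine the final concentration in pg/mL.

48.8 pg/mL

Overall dilution factor = 25 × 40 × 25.03 × 2 × 2.005 × 7.984 = 8.01 × 10⁵.
39.1 mg/L / 8.01 × 10⁵ = 4.88 × 10⁻⁵ mg/L = 48.8 pg/mL.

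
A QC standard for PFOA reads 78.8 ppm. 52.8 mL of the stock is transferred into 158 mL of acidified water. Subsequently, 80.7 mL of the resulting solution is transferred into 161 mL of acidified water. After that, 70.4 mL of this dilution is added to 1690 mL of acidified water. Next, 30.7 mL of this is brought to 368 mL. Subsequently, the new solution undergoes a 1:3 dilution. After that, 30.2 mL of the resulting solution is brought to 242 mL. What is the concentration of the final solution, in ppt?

915 ppt

Overall dilution factor = 3.992 × 2.995 × 25.01 × 11.99 × 3 × 8.013 = 8.62 × 10⁴.
78.8 ppm / 8.62 × 10⁴ = 9.15 × 10⁻⁴ ppm = 915 ppt.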